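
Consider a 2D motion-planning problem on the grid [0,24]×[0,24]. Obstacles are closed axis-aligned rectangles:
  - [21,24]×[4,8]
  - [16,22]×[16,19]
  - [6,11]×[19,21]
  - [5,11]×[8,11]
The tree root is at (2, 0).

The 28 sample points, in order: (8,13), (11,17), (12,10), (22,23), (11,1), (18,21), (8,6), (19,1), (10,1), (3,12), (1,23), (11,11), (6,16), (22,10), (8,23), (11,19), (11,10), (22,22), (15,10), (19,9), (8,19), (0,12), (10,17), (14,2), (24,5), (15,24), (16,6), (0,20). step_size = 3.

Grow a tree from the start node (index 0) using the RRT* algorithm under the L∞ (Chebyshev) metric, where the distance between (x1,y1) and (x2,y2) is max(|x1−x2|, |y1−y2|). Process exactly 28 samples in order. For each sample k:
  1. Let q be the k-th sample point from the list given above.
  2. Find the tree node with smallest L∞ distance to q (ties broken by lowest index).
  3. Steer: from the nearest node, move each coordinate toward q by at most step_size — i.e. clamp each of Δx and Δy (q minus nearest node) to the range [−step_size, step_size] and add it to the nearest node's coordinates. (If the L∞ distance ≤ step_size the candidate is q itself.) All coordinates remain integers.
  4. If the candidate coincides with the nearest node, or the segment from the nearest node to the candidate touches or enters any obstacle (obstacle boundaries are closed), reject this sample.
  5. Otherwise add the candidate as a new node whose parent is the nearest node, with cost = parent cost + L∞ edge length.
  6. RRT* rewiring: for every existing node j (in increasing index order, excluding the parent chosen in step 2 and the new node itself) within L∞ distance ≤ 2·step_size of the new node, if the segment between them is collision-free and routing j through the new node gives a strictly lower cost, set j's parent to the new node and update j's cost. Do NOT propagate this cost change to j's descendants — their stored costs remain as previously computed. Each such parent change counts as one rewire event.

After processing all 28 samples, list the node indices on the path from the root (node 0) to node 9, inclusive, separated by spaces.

1. q=(8,13) nearest=0 d=13 new=(5,3) → add node 1 parent=0 cost=3
2. q=(11,17) nearest=1 d=14 new=(8,6) → add node 2 parent=1 cost=6
3. q=(12,10) nearest=2 d=4 new=(11,9) → blocked by [5,11]×[8,11], reject
4. q=(22,23) nearest=2 d=17 new=(11,9) → blocked by [5,11]×[8,11], reject
5. q=(11,1) nearest=2 d=5 new=(11,3) → add node 3 parent=2 cost=9
6. q=(18,21) nearest=2 d=15 new=(11,9) → blocked by [5,11]×[8,11], reject
7. q=(8,6) nearest=2 d=0 → coincident, reject
8. q=(19,1) nearest=3 d=8 new=(14,1) → add node 4 parent=3 cost=12
9. q=(10,1) nearest=3 d=2 new=(10,1) → add node 5 parent=3 cost=11
10. q=(3,12) nearest=2 d=6 new=(5,9) → blocked by [5,11]×[8,11], reject
11. q=(1,23) nearest=2 d=17 new=(5,9) → blocked by [5,11]×[8,11], reject
12. q=(11,11) nearest=2 d=5 new=(11,9) → blocked by [5,11]×[8,11], reject
13. q=(6,16) nearest=2 d=10 new=(6,9) → blocked by [5,11]×[8,11], reject
14. q=(22,10) nearest=4 d=9 new=(17,4) → add node 6 parent=4 cost=15
15. q=(8,23) nearest=2 d=17 new=(8,9) → blocked by [5,11]×[8,11], reject
16. q=(11,19) nearest=2 d=13 new=(11,9) → blocked by [5,11]×[8,11], reject
17. q=(11,10) nearest=2 d=4 new=(11,9) → blocked by [5,11]×[8,11], reject
18. q=(22,22) nearest=2 d=16 new=(11,9) → blocked by [5,11]×[8,11], reject
19. q=(15,10) nearest=6 d=6 new=(15,7) → add node 7 parent=6 cost=18
20. q=(19,9) nearest=7 d=4 new=(18,9) → add node 8 parent=7 cost=21
21. q=(8,19) nearest=8 d=10 new=(15,12) → add node 9 parent=8 cost=24
22. q=(0,12) nearest=2 d=8 new=(5,9) → blocked by [5,11]×[8,11], reject
23. q=(10,17) nearest=9 d=5 new=(12,15) → add node 10 parent=9 cost=27
24. q=(14,2) nearest=4 d=1 new=(14,2) → add node 11 parent=4 cost=13
25. q=(24,5) nearest=8 d=6 new=(21,6) → blocked by [21,24]×[4,8], reject
26. q=(15,24) nearest=10 d=9 new=(15,18) → add node 12 parent=10 cost=30
27. q=(16,6) nearest=7 d=1 new=(16,6) → add node 13 parent=7 cost=19
28. q=(0,20) nearest=10 d=12 new=(9,18) → add node 14 parent=10 cost=30

Path: 0 1 2 3 4 6 7 8 9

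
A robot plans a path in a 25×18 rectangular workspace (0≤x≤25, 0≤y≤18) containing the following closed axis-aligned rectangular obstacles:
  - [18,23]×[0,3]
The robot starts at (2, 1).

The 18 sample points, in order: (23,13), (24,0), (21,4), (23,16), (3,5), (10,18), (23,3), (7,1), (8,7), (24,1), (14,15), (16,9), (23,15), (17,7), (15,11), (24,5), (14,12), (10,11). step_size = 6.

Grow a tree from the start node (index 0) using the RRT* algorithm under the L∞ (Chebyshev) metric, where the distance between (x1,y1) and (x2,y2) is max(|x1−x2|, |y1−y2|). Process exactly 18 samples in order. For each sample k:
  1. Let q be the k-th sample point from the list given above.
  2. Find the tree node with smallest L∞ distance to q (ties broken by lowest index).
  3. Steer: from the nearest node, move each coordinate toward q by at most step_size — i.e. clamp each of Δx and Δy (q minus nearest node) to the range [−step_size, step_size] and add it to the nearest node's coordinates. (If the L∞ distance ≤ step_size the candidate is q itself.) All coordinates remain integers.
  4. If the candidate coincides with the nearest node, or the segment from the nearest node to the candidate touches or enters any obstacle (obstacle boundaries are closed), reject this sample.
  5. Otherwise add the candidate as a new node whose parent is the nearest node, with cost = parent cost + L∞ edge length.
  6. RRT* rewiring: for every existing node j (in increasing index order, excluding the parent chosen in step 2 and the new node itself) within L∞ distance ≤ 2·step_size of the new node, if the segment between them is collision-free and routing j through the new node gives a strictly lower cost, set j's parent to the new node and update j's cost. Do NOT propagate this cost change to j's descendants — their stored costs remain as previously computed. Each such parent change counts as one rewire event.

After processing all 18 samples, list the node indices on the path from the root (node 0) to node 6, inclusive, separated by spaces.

1. q=(23,13) nearest=0 d=21 new=(8,7) → add node 1 parent=0 cost=6
2. q=(24,0) nearest=1 d=16 new=(14,1) → add node 2 parent=1 cost=12
3. q=(21,4) nearest=2 d=7 new=(20,4) → blocked by [18,23]×[0,3], reject
4. q=(23,16) nearest=1 d=15 new=(14,13) → add node 3 parent=1 cost=12
5. q=(3,5) nearest=0 d=4 new=(3,5) → add node 4 parent=0 cost=4
6. q=(10,18) nearest=3 d=5 new=(10,18) → add node 5 parent=3 cost=17
7. q=(23,3) nearest=2 d=9 new=(20,3) → blocked by [18,23]×[0,3], reject
8. q=(7,1) nearest=4 d=4 new=(7,1) → add node 6 parent=4 cost=8
9. q=(8,7) nearest=1 d=0 → coincident, reject
10. q=(24,1) nearest=2 d=10 new=(20,1) → blocked by [18,23]×[0,3], reject
11. q=(14,15) nearest=3 d=2 new=(14,15) → add node 7 parent=3 cost=14
12. q=(16,9) nearest=3 d=4 new=(16,9) → add node 8 parent=3 cost=16
13. q=(23,15) nearest=8 d=7 new=(22,15) → add node 9 parent=8 cost=22
14. q=(17,7) nearest=8 d=2 new=(17,7) → add node 10 parent=8 cost=18
15. q=(15,11) nearest=3 d=2 new=(15,11) → add node 11 parent=3 cost=14; rewire 9→11 (21<22)
16. q=(24,5) nearest=10 d=7 new=(23,5) → add node 12 parent=10 cost=24
17. q=(14,12) nearest=3 d=1 new=(14,12) → add node 13 parent=3 cost=13; rewire 12→13 (22<24)
18. q=(10,11) nearest=1 d=4 new=(10,11) → add node 14 parent=1 cost=10; rewire 10→14 (17<18)

Path: 0 4 6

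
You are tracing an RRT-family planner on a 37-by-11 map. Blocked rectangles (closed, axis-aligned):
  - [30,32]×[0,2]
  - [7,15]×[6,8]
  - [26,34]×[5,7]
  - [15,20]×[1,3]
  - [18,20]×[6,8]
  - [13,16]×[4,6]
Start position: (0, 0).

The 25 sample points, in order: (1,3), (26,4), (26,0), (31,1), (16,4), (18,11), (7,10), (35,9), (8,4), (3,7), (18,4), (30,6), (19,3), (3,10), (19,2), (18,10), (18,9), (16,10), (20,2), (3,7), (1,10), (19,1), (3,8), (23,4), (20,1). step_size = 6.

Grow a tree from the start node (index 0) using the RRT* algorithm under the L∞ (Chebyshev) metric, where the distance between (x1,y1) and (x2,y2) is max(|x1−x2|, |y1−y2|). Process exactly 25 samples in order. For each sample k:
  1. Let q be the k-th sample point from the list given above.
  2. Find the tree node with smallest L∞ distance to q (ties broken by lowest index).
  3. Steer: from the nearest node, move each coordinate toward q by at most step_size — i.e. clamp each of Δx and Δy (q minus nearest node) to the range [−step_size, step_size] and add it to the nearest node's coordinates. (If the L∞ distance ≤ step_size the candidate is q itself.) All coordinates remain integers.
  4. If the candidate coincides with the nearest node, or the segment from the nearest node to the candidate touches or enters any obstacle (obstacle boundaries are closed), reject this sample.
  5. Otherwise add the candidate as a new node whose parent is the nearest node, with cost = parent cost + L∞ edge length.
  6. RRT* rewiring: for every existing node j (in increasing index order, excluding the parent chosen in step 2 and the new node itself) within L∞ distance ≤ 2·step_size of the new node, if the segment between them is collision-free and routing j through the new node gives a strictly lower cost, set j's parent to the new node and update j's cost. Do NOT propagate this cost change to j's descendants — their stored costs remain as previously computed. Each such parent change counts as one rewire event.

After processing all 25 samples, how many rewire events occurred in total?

Rewire events: 1

1. q=(1,3) nearest=0 d=3 new=(1,3) → add node 1 parent=0 cost=3
2. q=(26,4) nearest=1 d=25 new=(7,4) → add node 2 parent=1 cost=9
3. q=(26,0) nearest=2 d=19 new=(13,0) → add node 3 parent=2 cost=15
4. q=(31,1) nearest=3 d=18 new=(19,1) → blocked by [15,20]×[1,3], reject
5. q=(16,4) nearest=3 d=4 new=(16,4) → blocked by [15,20]×[1,3], reject
6. q=(18,11) nearest=2 d=11 new=(13,10) → blocked by [7,15]×[6,8], reject
7. q=(7,10) nearest=2 d=6 new=(7,10) → blocked by [7,15]×[6,8], reject
8. q=(35,9) nearest=3 d=22 new=(19,6) → blocked by [15,20]×[1,3], reject
9. q=(8,4) nearest=2 d=1 new=(8,4) → add node 4 parent=2 cost=10
10. q=(3,7) nearest=1 d=4 new=(3,7) → add node 5 parent=1 cost=7
11. q=(18,4) nearest=3 d=5 new=(18,4) → blocked by [15,20]×[1,3], reject
12. q=(30,6) nearest=3 d=17 new=(19,6) → blocked by [15,20]×[1,3], reject
13. q=(19,3) nearest=3 d=6 new=(19,3) → blocked by [15,20]×[1,3], reject
14. q=(3,10) nearest=5 d=3 new=(3,10) → add node 6 parent=5 cost=10
15. q=(19,2) nearest=3 d=6 new=(19,2) → blocked by [15,20]×[1,3], reject
16. q=(18,10) nearest=3 d=10 new=(18,6) → blocked by [15,20]×[1,3], reject
17. q=(18,9) nearest=3 d=9 new=(18,6) → blocked by [15,20]×[1,3], reject
18. q=(16,10) nearest=4 d=8 new=(14,10) → blocked by [7,15]×[6,8], reject
19. q=(20,2) nearest=3 d=7 new=(19,2) → blocked by [15,20]×[1,3], reject
20. q=(3,7) nearest=5 d=0 → coincident, reject
21. q=(1,10) nearest=6 d=2 new=(1,10) → add node 7 parent=6 cost=12
22. q=(19,1) nearest=3 d=6 new=(19,1) → blocked by [15,20]×[1,3], reject
23. q=(3,8) nearest=5 d=1 new=(3,8) → add node 8 parent=5 cost=8; rewire 7→8 (10<12)
24. q=(23,4) nearest=3 d=10 new=(19,4) → blocked by [15,20]×[1,3], reject
25. q=(20,1) nearest=3 d=7 new=(19,1) → blocked by [15,20]×[1,3], reject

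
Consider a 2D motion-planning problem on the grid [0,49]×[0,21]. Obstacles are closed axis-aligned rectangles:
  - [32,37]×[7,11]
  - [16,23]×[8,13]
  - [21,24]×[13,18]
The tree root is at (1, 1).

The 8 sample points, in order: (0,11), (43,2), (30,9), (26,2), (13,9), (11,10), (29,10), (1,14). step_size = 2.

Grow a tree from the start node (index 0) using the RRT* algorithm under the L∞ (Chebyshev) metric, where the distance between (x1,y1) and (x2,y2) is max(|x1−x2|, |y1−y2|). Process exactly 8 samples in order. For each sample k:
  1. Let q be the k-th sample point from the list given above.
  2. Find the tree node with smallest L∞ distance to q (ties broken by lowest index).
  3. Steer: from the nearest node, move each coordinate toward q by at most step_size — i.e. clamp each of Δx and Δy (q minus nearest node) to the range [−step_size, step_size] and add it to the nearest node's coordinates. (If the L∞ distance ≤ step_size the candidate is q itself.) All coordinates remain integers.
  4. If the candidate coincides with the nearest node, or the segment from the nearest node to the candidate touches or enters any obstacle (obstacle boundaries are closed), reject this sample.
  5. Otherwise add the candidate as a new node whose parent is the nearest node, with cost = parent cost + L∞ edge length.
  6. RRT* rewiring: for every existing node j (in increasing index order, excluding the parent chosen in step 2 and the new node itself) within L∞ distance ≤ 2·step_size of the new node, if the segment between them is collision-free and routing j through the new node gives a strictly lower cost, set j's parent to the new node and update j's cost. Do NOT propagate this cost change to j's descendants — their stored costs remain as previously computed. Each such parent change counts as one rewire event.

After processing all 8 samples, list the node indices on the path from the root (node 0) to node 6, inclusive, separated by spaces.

1. q=(0,11) nearest=0 d=10 new=(0,3) → add node 1 parent=0 cost=2
2. q=(43,2) nearest=0 d=42 new=(3,2) → add node 2 parent=0 cost=2
3. q=(30,9) nearest=2 d=27 new=(5,4) → add node 3 parent=2 cost=4
4. q=(26,2) nearest=3 d=21 new=(7,2) → add node 4 parent=3 cost=6
5. q=(13,9) nearest=4 d=7 new=(9,4) → add node 5 parent=4 cost=8
6. q=(11,10) nearest=3 d=6 new=(7,6) → add node 6 parent=3 cost=6
7. q=(29,10) nearest=5 d=20 new=(11,6) → add node 7 parent=5 cost=10
8. q=(1,14) nearest=6 d=8 new=(5,8) → add node 8 parent=6 cost=8

Path: 0 2 3 6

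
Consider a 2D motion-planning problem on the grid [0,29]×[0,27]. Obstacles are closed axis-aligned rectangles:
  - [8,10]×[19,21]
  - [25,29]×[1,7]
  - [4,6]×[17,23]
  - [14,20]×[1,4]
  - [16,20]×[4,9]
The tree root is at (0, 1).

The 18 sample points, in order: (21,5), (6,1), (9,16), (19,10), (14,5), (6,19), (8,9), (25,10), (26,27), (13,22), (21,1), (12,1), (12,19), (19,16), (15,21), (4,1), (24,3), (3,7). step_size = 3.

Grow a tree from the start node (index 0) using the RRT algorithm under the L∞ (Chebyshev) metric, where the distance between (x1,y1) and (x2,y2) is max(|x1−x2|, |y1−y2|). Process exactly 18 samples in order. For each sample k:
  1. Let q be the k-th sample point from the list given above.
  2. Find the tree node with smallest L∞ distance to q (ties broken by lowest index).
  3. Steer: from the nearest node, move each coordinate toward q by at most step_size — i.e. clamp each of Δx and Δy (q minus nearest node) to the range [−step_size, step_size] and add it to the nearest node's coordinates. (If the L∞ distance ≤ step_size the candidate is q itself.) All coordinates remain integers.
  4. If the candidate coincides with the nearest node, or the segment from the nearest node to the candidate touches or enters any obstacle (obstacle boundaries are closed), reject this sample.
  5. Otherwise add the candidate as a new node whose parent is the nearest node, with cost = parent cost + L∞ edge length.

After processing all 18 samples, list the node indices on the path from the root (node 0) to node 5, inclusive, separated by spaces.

Path: 0 1 2 4 5

1. q=(21,5) nearest=0 d=21 new=(3,4) → add node 1 parent=0 cost=3
2. q=(6,1) nearest=1 d=3 new=(6,1) → add node 2 parent=1 cost=6
3. q=(9,16) nearest=1 d=12 new=(6,7) → add node 3 parent=1 cost=6
4. q=(19,10) nearest=2 d=13 new=(9,4) → add node 4 parent=2 cost=9
5. q=(14,5) nearest=4 d=5 new=(12,5) → add node 5 parent=4 cost=12
6. q=(6,19) nearest=3 d=12 new=(6,10) → add node 6 parent=3 cost=9
7. q=(8,9) nearest=3 d=2 new=(8,9) → add node 7 parent=3 cost=8
8. q=(25,10) nearest=5 d=13 new=(15,8) → add node 8 parent=5 cost=15
9. q=(26,27) nearest=7 d=18 new=(11,12) → add node 9 parent=7 cost=11
10. q=(13,22) nearest=9 d=10 new=(13,15) → add node 10 parent=9 cost=14
11. q=(21,1) nearest=8 d=7 new=(18,5) → blocked by [16,20]×[4,9], reject
12. q=(12,1) nearest=4 d=3 new=(12,1) → add node 11 parent=4 cost=12
13. q=(12,19) nearest=10 d=4 new=(12,18) → add node 12 parent=10 cost=17
14. q=(19,16) nearest=10 d=6 new=(16,16) → add node 13 parent=10 cost=17
15. q=(15,21) nearest=12 d=3 new=(15,21) → add node 14 parent=12 cost=20
16. q=(4,1) nearest=2 d=2 new=(4,1) → add node 15 parent=2 cost=8
17. q=(24,3) nearest=8 d=9 new=(18,5) → blocked by [16,20]×[4,9], reject
18. q=(3,7) nearest=1 d=3 new=(3,7) → add node 16 parent=1 cost=6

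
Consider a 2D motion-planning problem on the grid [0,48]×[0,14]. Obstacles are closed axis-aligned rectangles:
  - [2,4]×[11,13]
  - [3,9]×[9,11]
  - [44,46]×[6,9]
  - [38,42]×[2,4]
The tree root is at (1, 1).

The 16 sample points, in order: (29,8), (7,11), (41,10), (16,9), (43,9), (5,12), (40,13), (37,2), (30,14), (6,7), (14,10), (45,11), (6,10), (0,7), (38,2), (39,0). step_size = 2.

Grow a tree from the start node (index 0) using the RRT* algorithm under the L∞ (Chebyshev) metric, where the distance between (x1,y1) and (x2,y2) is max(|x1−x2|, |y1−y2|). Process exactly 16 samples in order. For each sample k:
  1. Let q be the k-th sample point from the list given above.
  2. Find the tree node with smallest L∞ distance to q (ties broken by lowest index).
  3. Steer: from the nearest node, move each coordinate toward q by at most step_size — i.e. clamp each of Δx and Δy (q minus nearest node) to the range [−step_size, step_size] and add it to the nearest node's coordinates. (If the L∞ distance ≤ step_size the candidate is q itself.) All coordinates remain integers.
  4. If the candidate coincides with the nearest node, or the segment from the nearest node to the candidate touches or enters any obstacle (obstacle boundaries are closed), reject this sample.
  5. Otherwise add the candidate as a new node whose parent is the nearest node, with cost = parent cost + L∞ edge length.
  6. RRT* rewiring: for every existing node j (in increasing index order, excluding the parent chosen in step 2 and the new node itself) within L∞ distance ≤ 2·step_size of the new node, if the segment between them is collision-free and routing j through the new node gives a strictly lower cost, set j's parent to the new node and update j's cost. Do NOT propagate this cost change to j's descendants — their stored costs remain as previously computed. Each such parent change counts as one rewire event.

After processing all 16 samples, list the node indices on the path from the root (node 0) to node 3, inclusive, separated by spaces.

Path: 0 1 2 3

1. q=(29,8) nearest=0 d=28 new=(3,3) → add node 1 parent=0 cost=2
2. q=(7,11) nearest=1 d=8 new=(5,5) → add node 2 parent=1 cost=4
3. q=(41,10) nearest=2 d=36 new=(7,7) → add node 3 parent=2 cost=6
4. q=(16,9) nearest=3 d=9 new=(9,9) → blocked by [3,9]×[9,11], reject
5. q=(43,9) nearest=3 d=36 new=(9,9) → blocked by [3,9]×[9,11], reject
6. q=(5,12) nearest=3 d=5 new=(5,9) → blocked by [3,9]×[9,11], reject
7. q=(40,13) nearest=3 d=33 new=(9,9) → blocked by [3,9]×[9,11], reject
8. q=(37,2) nearest=3 d=30 new=(9,5) → add node 4 parent=3 cost=8
9. q=(30,14) nearest=4 d=21 new=(11,7) → add node 5 parent=4 cost=10
10. q=(6,7) nearest=3 d=1 new=(6,7) → add node 6 parent=3 cost=7
11. q=(14,10) nearest=5 d=3 new=(13,9) → add node 7 parent=5 cost=12
12. q=(45,11) nearest=7 d=32 new=(15,11) → add node 8 parent=7 cost=14
13. q=(6,10) nearest=3 d=3 new=(6,9) → blocked by [3,9]×[9,11], reject
14. q=(0,7) nearest=1 d=4 new=(1,5) → add node 9 parent=1 cost=4
15. q=(38,2) nearest=8 d=23 new=(17,9) → add node 10 parent=8 cost=16
16. q=(39,0) nearest=10 d=22 new=(19,7) → add node 11 parent=10 cost=18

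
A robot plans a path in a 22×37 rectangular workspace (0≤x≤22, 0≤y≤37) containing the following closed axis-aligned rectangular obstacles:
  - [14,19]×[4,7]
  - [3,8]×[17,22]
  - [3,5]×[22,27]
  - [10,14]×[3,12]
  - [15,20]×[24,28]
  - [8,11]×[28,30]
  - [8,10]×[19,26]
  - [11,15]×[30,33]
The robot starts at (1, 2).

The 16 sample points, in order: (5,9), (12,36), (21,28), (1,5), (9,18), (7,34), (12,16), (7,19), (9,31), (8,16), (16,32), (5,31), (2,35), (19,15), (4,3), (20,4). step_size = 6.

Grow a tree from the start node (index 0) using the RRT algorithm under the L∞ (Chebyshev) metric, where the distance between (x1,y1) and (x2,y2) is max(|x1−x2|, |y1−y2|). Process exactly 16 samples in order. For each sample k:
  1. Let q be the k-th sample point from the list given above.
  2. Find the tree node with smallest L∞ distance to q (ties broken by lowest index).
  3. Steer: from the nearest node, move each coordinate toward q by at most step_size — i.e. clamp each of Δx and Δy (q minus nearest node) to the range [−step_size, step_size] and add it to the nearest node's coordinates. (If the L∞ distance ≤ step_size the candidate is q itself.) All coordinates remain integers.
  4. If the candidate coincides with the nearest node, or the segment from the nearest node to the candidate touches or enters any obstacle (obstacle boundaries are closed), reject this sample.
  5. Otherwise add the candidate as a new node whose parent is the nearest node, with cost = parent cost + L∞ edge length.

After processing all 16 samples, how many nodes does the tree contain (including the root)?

Node count: 11

1. q=(5,9) nearest=0 d=7 new=(5,8) → add node 1 parent=0 cost=6
2. q=(12,36) nearest=1 d=28 new=(11,14) → add node 2 parent=1 cost=12
3. q=(21,28) nearest=2 d=14 new=(17,20) → add node 3 parent=2 cost=18
4. q=(1,5) nearest=0 d=3 new=(1,5) → add node 4 parent=0 cost=3
5. q=(9,18) nearest=2 d=4 new=(9,18) → add node 5 parent=2 cost=16
6. q=(7,34) nearest=3 d=14 new=(11,26) → add node 6 parent=3 cost=24
7. q=(12,16) nearest=2 d=2 new=(12,16) → add node 7 parent=2 cost=14
8. q=(7,19) nearest=5 d=2 new=(7,19) → blocked by [3,8]×[17,22], reject
9. q=(9,31) nearest=6 d=5 new=(9,31) → blocked by [8,11]×[28,30], reject
10. q=(8,16) nearest=5 d=2 new=(8,16) → add node 8 parent=5 cost=18
11. q=(16,32) nearest=6 d=6 new=(16,32) → blocked by [11,15]×[30,33], reject
12. q=(5,31) nearest=6 d=6 new=(5,31) → blocked by [8,11]×[28,30], reject
13. q=(2,35) nearest=6 d=9 new=(5,32) → blocked by [8,11]×[28,30], reject
14. q=(19,15) nearest=3 d=5 new=(19,15) → add node 9 parent=3 cost=23
15. q=(4,3) nearest=0 d=3 new=(4,3) → add node 10 parent=0 cost=3
16. q=(20,4) nearest=2 d=10 new=(17,8) → blocked by [10,14]×[3,12], reject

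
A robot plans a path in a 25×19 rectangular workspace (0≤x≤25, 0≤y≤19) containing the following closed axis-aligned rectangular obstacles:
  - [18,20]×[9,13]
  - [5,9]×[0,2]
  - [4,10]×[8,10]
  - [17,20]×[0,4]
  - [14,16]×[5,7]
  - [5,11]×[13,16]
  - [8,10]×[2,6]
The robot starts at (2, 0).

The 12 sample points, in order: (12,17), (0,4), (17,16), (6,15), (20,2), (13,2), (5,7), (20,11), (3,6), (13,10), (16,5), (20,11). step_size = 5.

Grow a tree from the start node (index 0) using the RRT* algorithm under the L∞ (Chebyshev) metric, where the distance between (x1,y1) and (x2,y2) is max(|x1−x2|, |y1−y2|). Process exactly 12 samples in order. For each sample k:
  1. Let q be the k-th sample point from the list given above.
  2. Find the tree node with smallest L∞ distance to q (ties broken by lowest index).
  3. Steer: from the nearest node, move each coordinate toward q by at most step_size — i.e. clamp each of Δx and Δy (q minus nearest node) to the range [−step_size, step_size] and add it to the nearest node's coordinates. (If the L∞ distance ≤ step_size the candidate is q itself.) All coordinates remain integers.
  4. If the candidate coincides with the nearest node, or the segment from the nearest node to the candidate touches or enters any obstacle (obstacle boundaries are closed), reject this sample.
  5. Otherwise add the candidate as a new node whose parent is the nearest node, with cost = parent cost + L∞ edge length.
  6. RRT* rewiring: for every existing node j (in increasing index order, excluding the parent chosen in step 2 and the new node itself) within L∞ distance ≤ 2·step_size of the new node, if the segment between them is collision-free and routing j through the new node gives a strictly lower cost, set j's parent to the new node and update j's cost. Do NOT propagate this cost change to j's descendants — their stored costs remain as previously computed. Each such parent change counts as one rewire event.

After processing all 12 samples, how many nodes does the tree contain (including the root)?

1. q=(12,17) nearest=0 d=17 new=(7,5) → add node 1 parent=0 cost=5
2. q=(0,4) nearest=0 d=4 new=(0,4) → add node 2 parent=0 cost=4
3. q=(17,16) nearest=1 d=11 new=(12,10) → blocked by [4,10]×[8,10], reject
4. q=(6,15) nearest=1 d=10 new=(6,10) → blocked by [4,10]×[8,10], reject
5. q=(20,2) nearest=1 d=13 new=(12,2) → blocked by [8,10]×[2,6], reject
6. q=(13,2) nearest=1 d=6 new=(12,2) → blocked by [8,10]×[2,6], reject
7. q=(5,7) nearest=1 d=2 new=(5,7) → add node 3 parent=1 cost=7
8. q=(20,11) nearest=1 d=13 new=(12,10) → blocked by [4,10]×[8,10], reject
9. q=(3,6) nearest=3 d=2 new=(3,6) → add node 4 parent=3 cost=9
10. q=(13,10) nearest=1 d=6 new=(12,10) → blocked by [4,10]×[8,10], reject
11. q=(16,5) nearest=1 d=9 new=(12,5) → blocked by [8,10]×[2,6], reject
12. q=(20,11) nearest=1 d=13 new=(12,10) → blocked by [4,10]×[8,10], reject

Node count: 5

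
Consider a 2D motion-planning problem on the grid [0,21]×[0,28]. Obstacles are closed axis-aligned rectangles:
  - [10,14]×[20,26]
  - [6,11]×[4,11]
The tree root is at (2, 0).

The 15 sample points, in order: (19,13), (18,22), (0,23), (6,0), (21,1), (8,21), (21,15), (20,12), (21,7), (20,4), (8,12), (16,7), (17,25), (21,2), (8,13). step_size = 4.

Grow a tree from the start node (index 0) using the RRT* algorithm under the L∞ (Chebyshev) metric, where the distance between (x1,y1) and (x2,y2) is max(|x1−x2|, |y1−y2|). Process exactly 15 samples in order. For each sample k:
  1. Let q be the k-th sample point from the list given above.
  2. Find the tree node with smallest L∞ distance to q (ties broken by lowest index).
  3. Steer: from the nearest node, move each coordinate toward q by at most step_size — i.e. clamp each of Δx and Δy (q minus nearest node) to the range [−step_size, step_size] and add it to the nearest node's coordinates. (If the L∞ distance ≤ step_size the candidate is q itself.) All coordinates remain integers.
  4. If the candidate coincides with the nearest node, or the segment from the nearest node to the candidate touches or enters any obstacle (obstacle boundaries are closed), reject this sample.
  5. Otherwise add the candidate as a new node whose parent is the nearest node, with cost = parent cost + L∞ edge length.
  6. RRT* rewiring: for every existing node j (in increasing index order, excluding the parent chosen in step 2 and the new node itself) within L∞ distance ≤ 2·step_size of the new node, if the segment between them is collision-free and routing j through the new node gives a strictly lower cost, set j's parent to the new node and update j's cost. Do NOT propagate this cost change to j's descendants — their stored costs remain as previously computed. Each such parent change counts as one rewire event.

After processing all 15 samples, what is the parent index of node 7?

1. q=(19,13) nearest=0 d=17 new=(6,4) → blocked by [6,11]×[4,11], reject
2. q=(18,22) nearest=0 d=22 new=(6,4) → blocked by [6,11]×[4,11], reject
3. q=(0,23) nearest=0 d=23 new=(0,4) → add node 1 parent=0 cost=4
4. q=(6,0) nearest=0 d=4 new=(6,0) → add node 2 parent=0 cost=4
5. q=(21,1) nearest=2 d=15 new=(10,1) → add node 3 parent=2 cost=8
6. q=(8,21) nearest=1 d=17 new=(4,8) → add node 4 parent=1 cost=8
7. q=(21,15) nearest=3 d=14 new=(14,5) → add node 5 parent=3 cost=12
8. q=(20,12) nearest=5 d=7 new=(18,9) → add node 6 parent=5 cost=16
9. q=(21,7) nearest=6 d=3 new=(21,7) → add node 7 parent=6 cost=19
10. q=(20,4) nearest=7 d=3 new=(20,4) → add node 8 parent=7 cost=22
11. q=(8,12) nearest=4 d=4 new=(8,12) → blocked by [6,11]×[4,11], reject
12. q=(16,7) nearest=5 d=2 new=(16,7) → add node 9 parent=5 cost=14; rewire 8→9 (18<22)
13. q=(17,25) nearest=6 d=16 new=(17,13) → add node 10 parent=6 cost=20
14. q=(21,2) nearest=8 d=2 new=(21,2) → add node 11 parent=8 cost=20
15. q=(8,13) nearest=4 d=5 new=(8,12) → blocked by [6,11]×[4,11], reject

Parent of node 7: 6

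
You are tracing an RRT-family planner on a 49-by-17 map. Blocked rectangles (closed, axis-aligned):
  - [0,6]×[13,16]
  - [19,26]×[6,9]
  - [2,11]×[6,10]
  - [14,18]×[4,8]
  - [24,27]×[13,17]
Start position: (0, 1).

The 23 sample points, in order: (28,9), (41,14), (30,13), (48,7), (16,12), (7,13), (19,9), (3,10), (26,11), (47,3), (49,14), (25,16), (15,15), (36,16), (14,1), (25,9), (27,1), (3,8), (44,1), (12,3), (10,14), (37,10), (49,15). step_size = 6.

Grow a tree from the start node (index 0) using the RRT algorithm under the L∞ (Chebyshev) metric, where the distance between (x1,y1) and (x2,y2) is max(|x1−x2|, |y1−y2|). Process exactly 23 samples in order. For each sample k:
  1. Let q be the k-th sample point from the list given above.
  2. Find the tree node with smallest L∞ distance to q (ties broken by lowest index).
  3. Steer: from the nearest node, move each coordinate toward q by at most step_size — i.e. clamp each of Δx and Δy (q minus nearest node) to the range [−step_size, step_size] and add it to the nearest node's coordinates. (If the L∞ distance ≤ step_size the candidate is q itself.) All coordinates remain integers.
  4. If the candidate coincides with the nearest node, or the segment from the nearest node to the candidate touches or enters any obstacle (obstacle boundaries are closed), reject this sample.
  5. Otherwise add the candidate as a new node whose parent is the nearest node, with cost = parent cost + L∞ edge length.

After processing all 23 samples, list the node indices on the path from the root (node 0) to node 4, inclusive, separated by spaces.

1. q=(28,9) nearest=0 d=28 new=(6,7) → blocked by [2,11]×[6,10], reject
2. q=(41,14) nearest=0 d=41 new=(6,7) → blocked by [2,11]×[6,10], reject
3. q=(30,13) nearest=0 d=30 new=(6,7) → blocked by [2,11]×[6,10], reject
4. q=(48,7) nearest=0 d=48 new=(6,7) → blocked by [2,11]×[6,10], reject
5. q=(16,12) nearest=0 d=16 new=(6,7) → blocked by [2,11]×[6,10], reject
6. q=(7,13) nearest=0 d=12 new=(6,7) → blocked by [2,11]×[6,10], reject
7. q=(19,9) nearest=0 d=19 new=(6,7) → blocked by [2,11]×[6,10], reject
8. q=(3,10) nearest=0 d=9 new=(3,7) → blocked by [2,11]×[6,10], reject
9. q=(26,11) nearest=0 d=26 new=(6,7) → blocked by [2,11]×[6,10], reject
10. q=(47,3) nearest=0 d=47 new=(6,3) → add node 1 parent=0 cost=6
11. q=(49,14) nearest=1 d=43 new=(12,9) → blocked by [2,11]×[6,10], reject
12. q=(25,16) nearest=1 d=19 new=(12,9) → blocked by [2,11]×[6,10], reject
13. q=(15,15) nearest=1 d=12 new=(12,9) → blocked by [2,11]×[6,10], reject
14. q=(36,16) nearest=1 d=30 new=(12,9) → blocked by [2,11]×[6,10], reject
15. q=(14,1) nearest=1 d=8 new=(12,1) → add node 2 parent=1 cost=12
16. q=(25,9) nearest=2 d=13 new=(18,7) → blocked by [14,18]×[4,8], reject
17. q=(27,1) nearest=2 d=15 new=(18,1) → add node 3 parent=2 cost=18
18. q=(3,8) nearest=1 d=5 new=(3,8) → blocked by [2,11]×[6,10], reject
19. q=(44,1) nearest=3 d=26 new=(24,1) → add node 4 parent=3 cost=24
20. q=(12,3) nearest=2 d=2 new=(12,3) → add node 5 parent=2 cost=14
21. q=(10,14) nearest=1 d=11 new=(10,9) → blocked by [2,11]×[6,10], reject
22. q=(37,10) nearest=4 d=13 new=(30,7) → add node 6 parent=4 cost=30
23. q=(49,15) nearest=6 d=19 new=(36,13) → add node 7 parent=6 cost=36

Path: 0 1 2 3 4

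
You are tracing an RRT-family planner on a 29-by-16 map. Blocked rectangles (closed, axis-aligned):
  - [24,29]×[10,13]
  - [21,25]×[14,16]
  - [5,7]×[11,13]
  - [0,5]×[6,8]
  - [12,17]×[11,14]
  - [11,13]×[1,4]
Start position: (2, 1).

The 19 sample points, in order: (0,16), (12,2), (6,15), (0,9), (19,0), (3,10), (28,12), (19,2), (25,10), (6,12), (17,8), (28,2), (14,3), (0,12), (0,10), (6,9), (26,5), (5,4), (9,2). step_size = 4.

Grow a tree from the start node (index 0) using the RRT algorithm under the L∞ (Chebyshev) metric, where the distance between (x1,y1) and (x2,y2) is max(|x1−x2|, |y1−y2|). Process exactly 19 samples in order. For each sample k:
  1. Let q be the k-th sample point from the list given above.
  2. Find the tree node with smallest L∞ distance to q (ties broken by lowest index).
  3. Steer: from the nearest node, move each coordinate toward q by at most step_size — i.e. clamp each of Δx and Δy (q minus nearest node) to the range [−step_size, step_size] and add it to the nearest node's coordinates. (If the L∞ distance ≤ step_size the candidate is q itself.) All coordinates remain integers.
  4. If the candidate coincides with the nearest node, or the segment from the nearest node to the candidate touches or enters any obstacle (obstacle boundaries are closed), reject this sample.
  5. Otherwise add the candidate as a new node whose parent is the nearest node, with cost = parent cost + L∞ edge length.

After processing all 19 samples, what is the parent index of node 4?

Parent of node 4: 2

1. q=(0,16) nearest=0 d=15 new=(0,5) → add node 1 parent=0 cost=4
2. q=(12,2) nearest=0 d=10 new=(6,2) → add node 2 parent=0 cost=4
3. q=(6,15) nearest=1 d=10 new=(4,9) → blocked by [0,5]×[6,8], reject
4. q=(0,9) nearest=1 d=4 new=(0,9) → blocked by [0,5]×[6,8], reject
5. q=(19,0) nearest=2 d=13 new=(10,0) → add node 3 parent=2 cost=8
6. q=(3,10) nearest=1 d=5 new=(3,9) → blocked by [0,5]×[6,8], reject
7. q=(28,12) nearest=3 d=18 new=(14,4) → blocked by [11,13]×[1,4], reject
8. q=(19,2) nearest=3 d=9 new=(14,2) → blocked by [11,13]×[1,4], reject
9. q=(25,10) nearest=3 d=15 new=(14,4) → blocked by [11,13]×[1,4], reject
10. q=(6,12) nearest=1 d=7 new=(4,9) → blocked by [0,5]×[6,8], reject
11. q=(17,8) nearest=3 d=8 new=(14,4) → blocked by [11,13]×[1,4], reject
12. q=(28,2) nearest=3 d=18 new=(14,2) → blocked by [11,13]×[1,4], reject
13. q=(14,3) nearest=3 d=4 new=(14,3) → blocked by [11,13]×[1,4], reject
14. q=(0,12) nearest=1 d=7 new=(0,9) → blocked by [0,5]×[6,8], reject
15. q=(0,10) nearest=1 d=5 new=(0,9) → blocked by [0,5]×[6,8], reject
16. q=(6,9) nearest=1 d=6 new=(4,9) → blocked by [0,5]×[6,8], reject
17. q=(26,5) nearest=3 d=16 new=(14,4) → blocked by [11,13]×[1,4], reject
18. q=(5,4) nearest=2 d=2 new=(5,4) → add node 4 parent=2 cost=6
19. q=(9,2) nearest=3 d=2 new=(9,2) → add node 5 parent=3 cost=10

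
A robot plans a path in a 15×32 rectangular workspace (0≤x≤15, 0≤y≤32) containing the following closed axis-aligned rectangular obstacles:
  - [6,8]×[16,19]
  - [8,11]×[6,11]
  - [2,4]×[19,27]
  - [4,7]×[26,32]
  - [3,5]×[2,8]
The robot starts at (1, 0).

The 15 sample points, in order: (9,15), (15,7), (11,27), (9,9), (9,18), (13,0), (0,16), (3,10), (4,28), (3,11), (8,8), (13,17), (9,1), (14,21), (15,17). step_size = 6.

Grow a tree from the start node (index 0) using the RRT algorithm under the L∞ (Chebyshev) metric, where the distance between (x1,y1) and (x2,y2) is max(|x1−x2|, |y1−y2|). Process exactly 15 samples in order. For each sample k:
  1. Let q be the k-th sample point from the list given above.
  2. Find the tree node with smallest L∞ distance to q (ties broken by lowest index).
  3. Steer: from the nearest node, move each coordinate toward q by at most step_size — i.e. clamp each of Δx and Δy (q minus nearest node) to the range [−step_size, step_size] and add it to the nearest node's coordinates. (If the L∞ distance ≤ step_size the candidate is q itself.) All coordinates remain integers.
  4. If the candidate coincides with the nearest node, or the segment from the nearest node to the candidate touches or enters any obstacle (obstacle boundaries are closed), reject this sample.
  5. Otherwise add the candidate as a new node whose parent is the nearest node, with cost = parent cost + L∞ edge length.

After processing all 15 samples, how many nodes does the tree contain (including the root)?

Node count: 7

1. q=(9,15) nearest=0 d=15 new=(7,6) → blocked by [3,5]×[2,8], reject
2. q=(15,7) nearest=0 d=14 new=(7,6) → blocked by [3,5]×[2,8], reject
3. q=(11,27) nearest=0 d=27 new=(7,6) → blocked by [3,5]×[2,8], reject
4. q=(9,9) nearest=0 d=9 new=(7,6) → blocked by [3,5]×[2,8], reject
5. q=(9,18) nearest=0 d=18 new=(7,6) → blocked by [3,5]×[2,8], reject
6. q=(13,0) nearest=0 d=12 new=(7,0) → add node 1 parent=0 cost=6
7. q=(0,16) nearest=0 d=16 new=(0,6) → add node 2 parent=0 cost=6
8. q=(3,10) nearest=2 d=4 new=(3,10) → add node 3 parent=2 cost=10
9. q=(4,28) nearest=3 d=18 new=(4,16) → add node 4 parent=3 cost=16
10. q=(3,11) nearest=3 d=1 new=(3,11) → add node 5 parent=3 cost=11
11. q=(8,8) nearest=3 d=5 new=(8,8) → blocked by [8,11]×[6,11], reject
12. q=(13,17) nearest=4 d=9 new=(10,17) → blocked by [6,8]×[16,19], reject
13. q=(9,1) nearest=1 d=2 new=(9,1) → add node 6 parent=1 cost=8
14. q=(14,21) nearest=4 d=10 new=(10,21) → blocked by [6,8]×[16,19], reject
15. q=(15,17) nearest=4 d=11 new=(10,17) → blocked by [6,8]×[16,19], reject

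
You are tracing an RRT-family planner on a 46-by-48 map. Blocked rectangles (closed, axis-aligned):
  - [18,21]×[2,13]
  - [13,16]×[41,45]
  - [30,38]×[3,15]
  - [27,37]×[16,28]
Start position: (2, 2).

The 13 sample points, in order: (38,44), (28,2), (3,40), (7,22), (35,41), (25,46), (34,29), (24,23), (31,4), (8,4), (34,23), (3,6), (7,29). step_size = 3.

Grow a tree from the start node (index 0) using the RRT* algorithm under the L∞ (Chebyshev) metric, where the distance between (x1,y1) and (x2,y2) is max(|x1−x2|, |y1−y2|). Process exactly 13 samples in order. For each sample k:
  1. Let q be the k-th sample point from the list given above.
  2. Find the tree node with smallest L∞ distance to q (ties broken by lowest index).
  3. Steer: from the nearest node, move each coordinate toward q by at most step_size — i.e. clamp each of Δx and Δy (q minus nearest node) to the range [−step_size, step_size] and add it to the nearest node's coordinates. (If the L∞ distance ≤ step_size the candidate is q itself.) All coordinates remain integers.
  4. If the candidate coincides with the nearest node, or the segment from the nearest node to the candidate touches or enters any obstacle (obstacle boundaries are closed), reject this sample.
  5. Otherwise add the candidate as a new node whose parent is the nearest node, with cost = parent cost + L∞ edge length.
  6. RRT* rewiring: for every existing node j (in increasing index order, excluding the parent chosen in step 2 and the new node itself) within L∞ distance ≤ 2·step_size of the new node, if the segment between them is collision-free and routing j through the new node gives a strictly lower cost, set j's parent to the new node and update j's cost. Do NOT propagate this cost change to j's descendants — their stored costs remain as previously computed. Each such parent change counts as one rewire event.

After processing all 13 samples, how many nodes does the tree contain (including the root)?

1. q=(38,44) nearest=0 d=42 new=(5,5) → add node 1 parent=0 cost=3
2. q=(28,2) nearest=1 d=23 new=(8,2) → add node 2 parent=1 cost=6
3. q=(3,40) nearest=1 d=35 new=(3,8) → add node 3 parent=1 cost=6
4. q=(7,22) nearest=3 d=14 new=(6,11) → add node 4 parent=3 cost=9
5. q=(35,41) nearest=4 d=30 new=(9,14) → add node 5 parent=4 cost=12
6. q=(25,46) nearest=5 d=32 new=(12,17) → add node 6 parent=5 cost=15
7. q=(34,29) nearest=6 d=22 new=(15,20) → add node 7 parent=6 cost=18
8. q=(24,23) nearest=7 d=9 new=(18,23) → add node 8 parent=7 cost=21
9. q=(31,4) nearest=7 d=16 new=(18,17) → add node 9 parent=7 cost=21
10. q=(8,4) nearest=2 d=2 new=(8,4) → add node 10 parent=2 cost=8
11. q=(34,23) nearest=8 d=16 new=(21,23) → add node 11 parent=8 cost=24
12. q=(3,6) nearest=1 d=2 new=(3,6) → add node 12 parent=1 cost=5
13. q=(7,29) nearest=7 d=9 new=(12,23) → add node 13 parent=7 cost=21

Node count: 14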